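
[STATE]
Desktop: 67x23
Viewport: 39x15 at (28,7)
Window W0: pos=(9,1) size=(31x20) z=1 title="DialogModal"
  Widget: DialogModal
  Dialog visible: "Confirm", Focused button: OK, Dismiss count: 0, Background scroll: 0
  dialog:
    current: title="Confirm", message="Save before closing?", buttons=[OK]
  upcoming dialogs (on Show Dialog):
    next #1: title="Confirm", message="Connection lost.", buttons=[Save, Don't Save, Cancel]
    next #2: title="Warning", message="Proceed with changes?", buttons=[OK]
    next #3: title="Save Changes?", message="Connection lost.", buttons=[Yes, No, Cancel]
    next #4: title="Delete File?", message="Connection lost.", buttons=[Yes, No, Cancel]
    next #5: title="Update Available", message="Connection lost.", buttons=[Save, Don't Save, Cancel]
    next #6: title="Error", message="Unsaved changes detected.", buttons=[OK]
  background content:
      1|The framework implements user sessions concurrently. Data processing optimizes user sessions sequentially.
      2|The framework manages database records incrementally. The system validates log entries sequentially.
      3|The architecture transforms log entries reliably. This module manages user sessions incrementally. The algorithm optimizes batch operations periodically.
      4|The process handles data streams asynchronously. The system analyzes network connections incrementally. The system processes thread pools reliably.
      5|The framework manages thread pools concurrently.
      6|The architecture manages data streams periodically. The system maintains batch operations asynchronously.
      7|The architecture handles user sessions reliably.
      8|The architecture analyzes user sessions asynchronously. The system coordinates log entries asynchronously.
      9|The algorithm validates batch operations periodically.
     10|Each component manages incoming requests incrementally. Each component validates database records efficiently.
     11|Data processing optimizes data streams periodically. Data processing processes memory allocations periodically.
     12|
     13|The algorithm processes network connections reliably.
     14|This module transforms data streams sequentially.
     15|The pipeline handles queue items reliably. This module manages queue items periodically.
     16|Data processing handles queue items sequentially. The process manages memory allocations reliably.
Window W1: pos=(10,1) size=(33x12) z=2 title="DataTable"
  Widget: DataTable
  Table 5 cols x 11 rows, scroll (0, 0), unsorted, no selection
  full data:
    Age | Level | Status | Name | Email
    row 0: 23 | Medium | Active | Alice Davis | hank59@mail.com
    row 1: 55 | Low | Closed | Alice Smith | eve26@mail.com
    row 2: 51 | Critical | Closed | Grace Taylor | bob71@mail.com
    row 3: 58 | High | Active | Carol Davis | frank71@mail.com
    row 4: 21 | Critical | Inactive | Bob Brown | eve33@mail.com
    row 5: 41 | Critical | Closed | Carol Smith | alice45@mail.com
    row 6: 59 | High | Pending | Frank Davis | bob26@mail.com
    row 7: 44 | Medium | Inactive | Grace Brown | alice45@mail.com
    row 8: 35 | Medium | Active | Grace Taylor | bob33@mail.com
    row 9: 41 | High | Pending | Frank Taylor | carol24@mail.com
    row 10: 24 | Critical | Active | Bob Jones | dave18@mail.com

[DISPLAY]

ed  │Alice Smi┃                        
ed  │Grace Tay┃                        
ve  │Carol Dav┃                        
tive│Bob Brown┃                        
ed  │Carol Smi┃                        
━━━━━━━━━━━━━━┛                        
───────┘omi┃                           
timizes dat┃                           
           ┃                           
esses netwo┃                           
orms data s┃                           
es queue it┃                           
ndles queue┃                           
━━━━━━━━━━━┛                           
                                       


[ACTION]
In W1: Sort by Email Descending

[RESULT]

ve  │Carol Dav┃                        
tive│Bob Brown┃                        
ed  │Alice Smi┃                        
ve  │Bob Jones┃                        
ing │Frank Tay┃                        
━━━━━━━━━━━━━━┛                        
───────┘omi┃                           
timizes dat┃                           
           ┃                           
esses netwo┃                           
orms data s┃                           
es queue it┃                           
ndles queue┃                           
━━━━━━━━━━━┛                           
                                       


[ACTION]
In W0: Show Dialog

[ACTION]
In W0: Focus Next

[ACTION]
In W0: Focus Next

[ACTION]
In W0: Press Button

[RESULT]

ve  │Carol Dav┃                        
tive│Bob Brown┃                        
ed  │Alice Smi┃                        
ve  │Bob Jones┃                        
ing │Frank Tay┃                        
━━━━━━━━━━━━━━┛                        
ages incomi┃                           
timizes dat┃                           
           ┃                           
esses netwo┃                           
orms data s┃                           
es queue it┃                           
ndles queue┃                           
━━━━━━━━━━━┛                           
                                       


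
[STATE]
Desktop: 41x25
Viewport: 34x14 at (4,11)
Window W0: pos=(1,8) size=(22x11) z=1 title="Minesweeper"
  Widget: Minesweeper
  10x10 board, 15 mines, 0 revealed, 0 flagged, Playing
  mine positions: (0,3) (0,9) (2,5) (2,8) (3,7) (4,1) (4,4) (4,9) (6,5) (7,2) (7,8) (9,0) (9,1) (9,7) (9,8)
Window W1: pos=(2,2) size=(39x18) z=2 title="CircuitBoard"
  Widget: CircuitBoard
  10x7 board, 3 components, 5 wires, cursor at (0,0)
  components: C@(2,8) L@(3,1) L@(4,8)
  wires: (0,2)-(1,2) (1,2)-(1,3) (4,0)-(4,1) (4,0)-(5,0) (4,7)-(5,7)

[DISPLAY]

                                  
       L                          
                                  
   · ─ ·                       ·  
   │                           │  
   ·                           ·  
                                  
                                  
━━━━━━━━━━━━━━━━━━━━━━━━━━━━━━━━━━
                                  
                                  
                                  
                                  
                                  


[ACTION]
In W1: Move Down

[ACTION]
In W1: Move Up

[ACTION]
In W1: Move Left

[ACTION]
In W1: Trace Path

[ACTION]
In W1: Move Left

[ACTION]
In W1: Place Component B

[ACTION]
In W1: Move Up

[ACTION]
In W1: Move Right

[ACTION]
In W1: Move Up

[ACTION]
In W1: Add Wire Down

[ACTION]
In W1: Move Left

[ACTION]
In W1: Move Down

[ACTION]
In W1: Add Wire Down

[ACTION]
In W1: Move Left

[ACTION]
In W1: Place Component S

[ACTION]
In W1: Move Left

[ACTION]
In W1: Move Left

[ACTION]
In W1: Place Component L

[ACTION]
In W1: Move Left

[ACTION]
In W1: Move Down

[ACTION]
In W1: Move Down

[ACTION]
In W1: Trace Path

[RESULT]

                                  
  [.]  L                          
                                  
   · ─ ·                       ·  
   │                           │  
   ·                           ·  
                                  
                                  
━━━━━━━━━━━━━━━━━━━━━━━━━━━━━━━━━━
                                  
                                  
                                  
                                  
                                  


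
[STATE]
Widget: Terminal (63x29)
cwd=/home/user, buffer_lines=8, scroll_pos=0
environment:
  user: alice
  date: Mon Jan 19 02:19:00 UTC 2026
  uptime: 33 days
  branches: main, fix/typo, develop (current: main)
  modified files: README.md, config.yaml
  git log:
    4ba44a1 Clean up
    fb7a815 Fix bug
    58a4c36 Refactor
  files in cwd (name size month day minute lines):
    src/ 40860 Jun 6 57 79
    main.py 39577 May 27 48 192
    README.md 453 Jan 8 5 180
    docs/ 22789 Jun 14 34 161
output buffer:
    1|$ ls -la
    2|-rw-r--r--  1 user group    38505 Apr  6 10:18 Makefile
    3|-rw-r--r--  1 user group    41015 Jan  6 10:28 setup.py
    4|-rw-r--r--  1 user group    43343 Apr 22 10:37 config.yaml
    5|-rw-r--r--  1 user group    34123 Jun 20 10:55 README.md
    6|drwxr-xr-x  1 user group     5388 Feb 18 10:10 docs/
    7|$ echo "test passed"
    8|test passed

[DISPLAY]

$ ls -la                                                       
-rw-r--r--  1 user group    38505 Apr  6 10:18 Makefile        
-rw-r--r--  1 user group    41015 Jan  6 10:28 setup.py        
-rw-r--r--  1 user group    43343 Apr 22 10:37 config.yaml     
-rw-r--r--  1 user group    34123 Jun 20 10:55 README.md       
drwxr-xr-x  1 user group     5388 Feb 18 10:10 docs/           
$ echo "test passed"                                           
test passed                                                    
$ █                                                            
                                                               
                                                               
                                                               
                                                               
                                                               
                                                               
                                                               
                                                               
                                                               
                                                               
                                                               
                                                               
                                                               
                                                               
                                                               
                                                               
                                                               
                                                               
                                                               
                                                               


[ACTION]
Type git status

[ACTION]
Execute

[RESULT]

$ ls -la                                                       
-rw-r--r--  1 user group    38505 Apr  6 10:18 Makefile        
-rw-r--r--  1 user group    41015 Jan  6 10:28 setup.py        
-rw-r--r--  1 user group    43343 Apr 22 10:37 config.yaml     
-rw-r--r--  1 user group    34123 Jun 20 10:55 README.md       
drwxr-xr-x  1 user group     5388 Feb 18 10:10 docs/           
$ echo "test passed"                                           
test passed                                                    
$ git status                                                   
On branch main                                                 
Changes not staged for commit:                                 
                                                               
        modified:   README.md                                  
        modified:   config.yaml                                
$ █                                                            
                                                               
                                                               
                                                               
                                                               
                                                               
                                                               
                                                               
                                                               
                                                               
                                                               
                                                               
                                                               
                                                               
                                                               


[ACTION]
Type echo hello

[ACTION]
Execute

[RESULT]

$ ls -la                                                       
-rw-r--r--  1 user group    38505 Apr  6 10:18 Makefile        
-rw-r--r--  1 user group    41015 Jan  6 10:28 setup.py        
-rw-r--r--  1 user group    43343 Apr 22 10:37 config.yaml     
-rw-r--r--  1 user group    34123 Jun 20 10:55 README.md       
drwxr-xr-x  1 user group     5388 Feb 18 10:10 docs/           
$ echo "test passed"                                           
test passed                                                    
$ git status                                                   
On branch main                                                 
Changes not staged for commit:                                 
                                                               
        modified:   README.md                                  
        modified:   config.yaml                                
$ echo hello                                                   
hello                                                          
$ █                                                            
                                                               
                                                               
                                                               
                                                               
                                                               
                                                               
                                                               
                                                               
                                                               
                                                               
                                                               
                                                               


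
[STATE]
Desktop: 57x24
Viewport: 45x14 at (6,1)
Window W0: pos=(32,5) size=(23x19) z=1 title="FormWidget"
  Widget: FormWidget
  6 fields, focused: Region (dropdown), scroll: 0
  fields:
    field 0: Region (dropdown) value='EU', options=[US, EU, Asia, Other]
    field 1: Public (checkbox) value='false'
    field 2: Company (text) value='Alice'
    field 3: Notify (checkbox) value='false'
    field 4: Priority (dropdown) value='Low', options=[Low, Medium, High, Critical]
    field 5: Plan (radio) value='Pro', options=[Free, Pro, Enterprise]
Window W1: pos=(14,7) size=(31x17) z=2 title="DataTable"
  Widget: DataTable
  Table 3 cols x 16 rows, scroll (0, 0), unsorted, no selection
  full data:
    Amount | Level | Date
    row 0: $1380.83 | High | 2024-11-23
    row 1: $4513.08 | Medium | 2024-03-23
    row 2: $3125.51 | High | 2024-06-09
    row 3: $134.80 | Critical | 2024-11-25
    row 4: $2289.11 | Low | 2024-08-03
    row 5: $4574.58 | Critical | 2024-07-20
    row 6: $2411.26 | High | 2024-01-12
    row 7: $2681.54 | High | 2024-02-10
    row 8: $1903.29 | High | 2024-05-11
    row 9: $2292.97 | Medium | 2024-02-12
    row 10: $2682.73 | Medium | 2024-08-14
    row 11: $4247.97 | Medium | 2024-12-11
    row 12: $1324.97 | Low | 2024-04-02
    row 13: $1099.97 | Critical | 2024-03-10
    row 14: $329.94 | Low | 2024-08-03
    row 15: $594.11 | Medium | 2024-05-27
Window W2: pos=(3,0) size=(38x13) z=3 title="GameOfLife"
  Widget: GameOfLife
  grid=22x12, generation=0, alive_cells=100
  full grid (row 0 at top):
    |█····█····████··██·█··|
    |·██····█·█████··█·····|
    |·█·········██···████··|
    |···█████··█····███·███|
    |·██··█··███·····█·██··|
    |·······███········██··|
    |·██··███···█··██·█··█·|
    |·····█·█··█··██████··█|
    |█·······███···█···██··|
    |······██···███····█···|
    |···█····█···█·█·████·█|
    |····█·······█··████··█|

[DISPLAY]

ameOfLife                         ┃          
──────────────────────────────────┨          
n: 0                              ┃          
·········██···████··              ┃          
·█████··█····███·███              ┃━━━━━━━━━━
█··█··███·····█·██··              ┃get       
·····███········██··              ┃━━━┓──────
█··███···█··██·█··█·              ┃   ┃  [EU 
···█·█··█··██████··█              ┃───┨  [ ] 
······███···█···██··              ┃   ┃  [Ali
····██···███····█···              ┃── ┃  [ ] 
━━━━━━━━━━━━━━━━━━━━━━━━━━━━━━━━━━┛23 ┃  [Low
        ┃$4513.08│Medium  │2024-03-23 ┃  ( ) 
        ┃$3125.51│High    │2024-06-09 ┃      


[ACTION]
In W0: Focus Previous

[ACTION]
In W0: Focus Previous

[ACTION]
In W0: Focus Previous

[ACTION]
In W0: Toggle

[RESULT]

ameOfLife                         ┃          
──────────────────────────────────┨          
n: 0                              ┃          
·········██···████··              ┃          
·█████··█····███·███              ┃━━━━━━━━━━
█··█··███·····█·██··              ┃get       
·····███········██··              ┃━━━┓──────
█··███···█··██·█··█·              ┃   ┃  [EU 
···█·█··█··██████··█              ┃───┨  [ ] 
······███···█···██··              ┃   ┃  [Ali
····██···███····█···              ┃── ┃  [x] 
━━━━━━━━━━━━━━━━━━━━━━━━━━━━━━━━━━┛23 ┃  [Low
        ┃$4513.08│Medium  │2024-03-23 ┃  ( ) 
        ┃$3125.51│High    │2024-06-09 ┃      


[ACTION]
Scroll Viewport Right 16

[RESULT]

ife                         ┃                
────────────────────────────┨                
                            ┃                
···██···████··              ┃                
··█····███·███              ┃━━━━━━━━━━━━━┓  
███·····█·██··              ┃get          ┃  
██········██··              ┃━━━┓─────────┨  
···█··██·█··█·              ┃   ┃  [EU  ▼]┃  
··█··██████··█              ┃───┨  [ ]    ┃  
███···█···██··              ┃   ┃  [Alice]┃  
···███····█···              ┃── ┃  [x]    ┃  
━━━━━━━━━━━━━━━━━━━━━━━━━━━━┛23 ┃  [Low ▼]┃  
  ┃$4513.08│Medium  │2024-03-23 ┃  ( ) Fre┃  
  ┃$3125.51│High    │2024-06-09 ┃         ┃  


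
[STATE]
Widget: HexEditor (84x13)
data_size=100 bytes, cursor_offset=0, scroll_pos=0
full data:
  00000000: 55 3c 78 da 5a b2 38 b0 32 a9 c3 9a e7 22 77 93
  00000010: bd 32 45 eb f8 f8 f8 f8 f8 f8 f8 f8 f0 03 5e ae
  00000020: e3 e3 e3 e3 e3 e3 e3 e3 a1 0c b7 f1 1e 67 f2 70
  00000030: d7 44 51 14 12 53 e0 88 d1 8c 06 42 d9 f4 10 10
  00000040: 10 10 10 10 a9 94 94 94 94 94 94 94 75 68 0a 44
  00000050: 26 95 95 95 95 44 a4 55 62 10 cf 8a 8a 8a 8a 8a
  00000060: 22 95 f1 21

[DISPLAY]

00000000  55 3c 78 da 5a b2 38 b0  32 a9 c3 9a e7 22 77 93  |U<x.Z.8.2...."w.|      
00000010  bd 32 45 eb f8 f8 f8 f8  f8 f8 f8 f8 f0 03 5e ae  |.2E...........^.|      
00000020  e3 e3 e3 e3 e3 e3 e3 e3  a1 0c b7 f1 1e 67 f2 70  |.............g.p|      
00000030  d7 44 51 14 12 53 e0 88  d1 8c 06 42 d9 f4 10 10  |.DQ..S.....B....|      
00000040  10 10 10 10 a9 94 94 94  94 94 94 94 75 68 0a 44  |............uh.D|      
00000050  26 95 95 95 95 44 a4 55  62 10 cf 8a 8a 8a 8a 8a  |&....D.Ub.......|      
00000060  22 95 f1 21                                       |"..!            |      
                                                                                    
                                                                                    
                                                                                    
                                                                                    
                                                                                    
                                                                                    


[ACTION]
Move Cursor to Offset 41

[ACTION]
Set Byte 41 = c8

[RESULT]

00000000  55 3c 78 da 5a b2 38 b0  32 a9 c3 9a e7 22 77 93  |U<x.Z.8.2...."w.|      
00000010  bd 32 45 eb f8 f8 f8 f8  f8 f8 f8 f8 f0 03 5e ae  |.2E...........^.|      
00000020  e3 e3 e3 e3 e3 e3 e3 e3  a1 C8 b7 f1 1e 67 f2 70  |.............g.p|      
00000030  d7 44 51 14 12 53 e0 88  d1 8c 06 42 d9 f4 10 10  |.DQ..S.....B....|      
00000040  10 10 10 10 a9 94 94 94  94 94 94 94 75 68 0a 44  |............uh.D|      
00000050  26 95 95 95 95 44 a4 55  62 10 cf 8a 8a 8a 8a 8a  |&....D.Ub.......|      
00000060  22 95 f1 21                                       |"..!            |      
                                                                                    
                                                                                    
                                                                                    
                                                                                    
                                                                                    
                                                                                    


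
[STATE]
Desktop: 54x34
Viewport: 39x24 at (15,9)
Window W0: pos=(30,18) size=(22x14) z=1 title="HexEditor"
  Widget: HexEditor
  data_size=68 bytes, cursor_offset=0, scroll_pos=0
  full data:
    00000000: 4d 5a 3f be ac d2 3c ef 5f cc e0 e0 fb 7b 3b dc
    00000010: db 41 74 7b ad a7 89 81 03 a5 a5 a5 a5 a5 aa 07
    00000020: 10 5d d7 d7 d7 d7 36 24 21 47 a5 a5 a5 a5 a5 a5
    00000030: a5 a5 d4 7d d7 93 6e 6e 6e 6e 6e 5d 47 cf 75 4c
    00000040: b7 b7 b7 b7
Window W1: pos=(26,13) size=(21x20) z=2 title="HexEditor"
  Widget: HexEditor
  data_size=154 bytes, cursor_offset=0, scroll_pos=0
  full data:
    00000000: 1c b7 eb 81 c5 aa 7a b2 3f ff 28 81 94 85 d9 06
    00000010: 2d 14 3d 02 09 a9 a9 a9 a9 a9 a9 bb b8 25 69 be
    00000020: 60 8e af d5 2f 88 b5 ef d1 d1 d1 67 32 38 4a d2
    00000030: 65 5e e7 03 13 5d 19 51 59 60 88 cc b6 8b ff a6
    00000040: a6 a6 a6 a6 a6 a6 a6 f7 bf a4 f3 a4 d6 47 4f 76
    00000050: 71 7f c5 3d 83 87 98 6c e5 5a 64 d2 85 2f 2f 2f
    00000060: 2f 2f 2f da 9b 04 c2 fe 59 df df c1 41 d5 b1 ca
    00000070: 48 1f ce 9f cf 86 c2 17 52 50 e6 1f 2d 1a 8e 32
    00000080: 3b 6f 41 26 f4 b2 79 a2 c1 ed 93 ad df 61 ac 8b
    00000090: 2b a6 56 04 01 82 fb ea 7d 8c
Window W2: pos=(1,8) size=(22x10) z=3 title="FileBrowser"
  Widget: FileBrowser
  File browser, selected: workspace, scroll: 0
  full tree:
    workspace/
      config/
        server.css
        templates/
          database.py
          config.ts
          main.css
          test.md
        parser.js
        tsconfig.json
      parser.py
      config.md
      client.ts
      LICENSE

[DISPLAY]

       ┃                               
───────┨                               
ce/    ┃                               
g/     ┃                               
       ┃   ┏━━━━━━━━━━━━━━━━━━━┓       
       ┃   ┃ HexEditor         ┃       
       ┃   ┠───────────────────┨       
       ┃   ┃00000000  1C b7 eb ┃       
━━━━━━━┛   ┃00000010  2d 14 3d ┃       
           ┃00000020  60 8e af ┃━━━━┓  
           ┃00000030  65 5e e7 ┃    ┃  
           ┃00000040  a6 a6 a6 ┃────┨  
           ┃00000050  71 7f c5 ┃3f b┃  
           ┃00000060  2f 2f 2f ┃74 7┃  
           ┃00000070  48 1f ce ┃d7 d┃  
           ┃00000080  3b 6f 41 ┃d4 7┃  
           ┃00000090  2b a6 56 ┃b7 b┃  
           ┃                   ┃    ┃  
           ┃                   ┃    ┃  
           ┃                   ┃    ┃  
           ┃                   ┃    ┃  
           ┃                   ┃    ┃  
           ┃                   ┃━━━━┛  
           ┗━━━━━━━━━━━━━━━━━━━┛       


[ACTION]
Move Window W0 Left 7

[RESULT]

       ┃                               
───────┨                               
ce/    ┃                               
g/     ┃                               
       ┃   ┏━━━━━━━━━━━━━━━━━━━┓       
       ┃   ┃ HexEditor         ┃       
       ┃   ┠───────────────────┨       
       ┃   ┃00000000  1C b7 eb ┃       
━━━━━━━┛   ┃00000010  2d 14 3d ┃       
        ┏━━┃00000020  60 8e af ┃       
        ┃ H┃00000030  65 5e e7 ┃       
        ┠──┃00000040  a6 a6 a6 ┃       
        ┃00┃00000050  71 7f c5 ┃       
        ┃00┃00000060  2f 2f 2f ┃       
        ┃00┃00000070  48 1f ce ┃       
        ┃00┃00000080  3b 6f 41 ┃       
        ┃00┃00000090  2b a6 56 ┃       
        ┃  ┃                   ┃       
        ┃  ┃                   ┃       
        ┃  ┃                   ┃       
        ┃  ┃                   ┃       
        ┃  ┃                   ┃       
        ┗━━┃                   ┃       
           ┗━━━━━━━━━━━━━━━━━━━┛       


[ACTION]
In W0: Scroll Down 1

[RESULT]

       ┃                               
───────┨                               
ce/    ┃                               
g/     ┃                               
       ┃   ┏━━━━━━━━━━━━━━━━━━━┓       
       ┃   ┃ HexEditor         ┃       
       ┃   ┠───────────────────┨       
       ┃   ┃00000000  1C b7 eb ┃       
━━━━━━━┛   ┃00000010  2d 14 3d ┃       
        ┏━━┃00000020  60 8e af ┃       
        ┃ H┃00000030  65 5e e7 ┃       
        ┠──┃00000040  a6 a6 a6 ┃       
        ┃00┃00000050  71 7f c5 ┃       
        ┃00┃00000060  2f 2f 2f ┃       
        ┃00┃00000070  48 1f ce ┃       
        ┃00┃00000080  3b 6f 41 ┃       
        ┃  ┃00000090  2b a6 56 ┃       
        ┃  ┃                   ┃       
        ┃  ┃                   ┃       
        ┃  ┃                   ┃       
        ┃  ┃                   ┃       
        ┃  ┃                   ┃       
        ┗━━┃                   ┃       
           ┗━━━━━━━━━━━━━━━━━━━┛       


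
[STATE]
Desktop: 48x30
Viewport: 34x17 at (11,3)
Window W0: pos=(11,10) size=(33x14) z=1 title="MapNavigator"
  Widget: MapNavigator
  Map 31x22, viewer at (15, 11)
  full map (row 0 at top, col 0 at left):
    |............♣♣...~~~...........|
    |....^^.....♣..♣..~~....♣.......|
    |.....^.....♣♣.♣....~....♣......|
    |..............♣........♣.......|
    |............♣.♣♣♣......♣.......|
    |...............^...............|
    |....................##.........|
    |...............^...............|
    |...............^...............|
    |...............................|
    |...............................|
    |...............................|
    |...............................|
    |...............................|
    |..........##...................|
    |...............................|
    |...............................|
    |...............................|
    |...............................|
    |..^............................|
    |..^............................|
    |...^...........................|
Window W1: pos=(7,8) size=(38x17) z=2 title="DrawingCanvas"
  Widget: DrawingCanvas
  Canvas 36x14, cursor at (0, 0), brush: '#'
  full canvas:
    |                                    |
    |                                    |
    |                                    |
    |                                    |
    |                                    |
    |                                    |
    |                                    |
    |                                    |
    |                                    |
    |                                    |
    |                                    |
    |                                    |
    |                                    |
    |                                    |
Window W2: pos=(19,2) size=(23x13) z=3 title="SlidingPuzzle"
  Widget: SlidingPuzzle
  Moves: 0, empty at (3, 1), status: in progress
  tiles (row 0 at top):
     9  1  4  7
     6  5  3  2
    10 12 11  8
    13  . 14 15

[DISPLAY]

        ┃ SlidingPuzzle       ┃   
        ┠─────────────────────┨   
        ┃┌────┬────┬────┬────┐┃   
        ┃│  9 │  1 │  4 │  7 │┃   
        ┃├────┼────┼────┼────┤┃   
━━━━━━━━┃│  6 │  5 │  3 │  2 │┃━━┓
awingCan┃├────┼────┼────┼────┤┃  ┃
────────┃│ 10 │ 12 │ 11 │  8 │┃──┨
        ┃├────┼────┼────┼────┤┃  ┃
        ┃│ 13 │    │ 14 │ 15 │┃  ┃
        ┃└────┴────┴────┴────┘┃  ┃
        ┗━━━━━━━━━━━━━━━━━━━━━┛  ┃
                                 ┃
                                 ┃
                                 ┃
                                 ┃
                                 ┃


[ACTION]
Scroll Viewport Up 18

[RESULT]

                                  
                                  
        ┏━━━━━━━━━━━━━━━━━━━━━┓   
        ┃ SlidingPuzzle       ┃   
        ┠─────────────────────┨   
        ┃┌────┬────┬────┬────┐┃   
        ┃│  9 │  1 │  4 │  7 │┃   
        ┃├────┼────┼────┼────┤┃   
━━━━━━━━┃│  6 │  5 │  3 │  2 │┃━━┓
awingCan┃├────┼────┼────┼────┤┃  ┃
────────┃│ 10 │ 12 │ 11 │  8 │┃──┨
        ┃├────┼────┼────┼────┤┃  ┃
        ┃│ 13 │    │ 14 │ 15 │┃  ┃
        ┃└────┴────┴────┴────┘┃  ┃
        ┗━━━━━━━━━━━━━━━━━━━━━┛  ┃
                                 ┃
                                 ┃


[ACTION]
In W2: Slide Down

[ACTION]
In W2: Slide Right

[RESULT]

                                  
                                  
        ┏━━━━━━━━━━━━━━━━━━━━━┓   
        ┃ SlidingPuzzle       ┃   
        ┠─────────────────────┨   
        ┃┌────┬────┬────┬────┐┃   
        ┃│  9 │  1 │  4 │  7 │┃   
        ┃├────┼────┼────┼────┤┃   
━━━━━━━━┃│  6 │  5 │  3 │  2 │┃━━┓
awingCan┃├────┼────┼────┼────┤┃  ┃
────────┃│    │ 10 │ 11 │  8 │┃──┨
        ┃├────┼────┼────┼────┤┃  ┃
        ┃│ 13 │ 12 │ 14 │ 15 │┃  ┃
        ┃└────┴────┴────┴────┘┃  ┃
        ┗━━━━━━━━━━━━━━━━━━━━━┛  ┃
                                 ┃
                                 ┃


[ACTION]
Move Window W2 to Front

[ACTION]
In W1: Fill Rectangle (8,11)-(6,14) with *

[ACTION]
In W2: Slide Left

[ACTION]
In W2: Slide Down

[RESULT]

                                  
                                  
        ┏━━━━━━━━━━━━━━━━━━━━━┓   
        ┃ SlidingPuzzle       ┃   
        ┠─────────────────────┨   
        ┃┌────┬────┬────┬────┐┃   
        ┃│  9 │  1 │  4 │  7 │┃   
        ┃├────┼────┼────┼────┤┃   
━━━━━━━━┃│  6 │    │  3 │  2 │┃━━┓
awingCan┃├────┼────┼────┼────┤┃  ┃
────────┃│ 10 │  5 │ 11 │  8 │┃──┨
        ┃├────┼────┼────┼────┤┃  ┃
        ┃│ 13 │ 12 │ 14 │ 15 │┃  ┃
        ┃└────┴────┴────┴────┘┃  ┃
        ┗━━━━━━━━━━━━━━━━━━━━━┛  ┃
                                 ┃
                                 ┃


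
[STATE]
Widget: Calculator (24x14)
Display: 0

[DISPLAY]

                       0
┌───┬───┬───┬───┐       
│ 7 │ 8 │ 9 │ ÷ │       
├───┼───┼───┼───┤       
│ 4 │ 5 │ 6 │ × │       
├───┼───┼───┼───┤       
│ 1 │ 2 │ 3 │ - │       
├───┼───┼───┼───┤       
│ 0 │ . │ = │ + │       
├───┼───┼───┼───┤       
│ C │ MC│ MR│ M+│       
└───┴───┴───┴───┘       
                        
                        


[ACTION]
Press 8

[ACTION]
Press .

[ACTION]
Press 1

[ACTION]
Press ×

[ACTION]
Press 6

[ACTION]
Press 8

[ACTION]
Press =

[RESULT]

                   550.8
┌───┬───┬───┬───┐       
│ 7 │ 8 │ 9 │ ÷ │       
├───┼───┼───┼───┤       
│ 4 │ 5 │ 6 │ × │       
├───┼───┼───┼───┤       
│ 1 │ 2 │ 3 │ - │       
├───┼───┼───┼───┤       
│ 0 │ . │ = │ + │       
├───┼───┼───┼───┤       
│ C │ MC│ MR│ M+│       
└───┴───┴───┴───┘       
                        
                        


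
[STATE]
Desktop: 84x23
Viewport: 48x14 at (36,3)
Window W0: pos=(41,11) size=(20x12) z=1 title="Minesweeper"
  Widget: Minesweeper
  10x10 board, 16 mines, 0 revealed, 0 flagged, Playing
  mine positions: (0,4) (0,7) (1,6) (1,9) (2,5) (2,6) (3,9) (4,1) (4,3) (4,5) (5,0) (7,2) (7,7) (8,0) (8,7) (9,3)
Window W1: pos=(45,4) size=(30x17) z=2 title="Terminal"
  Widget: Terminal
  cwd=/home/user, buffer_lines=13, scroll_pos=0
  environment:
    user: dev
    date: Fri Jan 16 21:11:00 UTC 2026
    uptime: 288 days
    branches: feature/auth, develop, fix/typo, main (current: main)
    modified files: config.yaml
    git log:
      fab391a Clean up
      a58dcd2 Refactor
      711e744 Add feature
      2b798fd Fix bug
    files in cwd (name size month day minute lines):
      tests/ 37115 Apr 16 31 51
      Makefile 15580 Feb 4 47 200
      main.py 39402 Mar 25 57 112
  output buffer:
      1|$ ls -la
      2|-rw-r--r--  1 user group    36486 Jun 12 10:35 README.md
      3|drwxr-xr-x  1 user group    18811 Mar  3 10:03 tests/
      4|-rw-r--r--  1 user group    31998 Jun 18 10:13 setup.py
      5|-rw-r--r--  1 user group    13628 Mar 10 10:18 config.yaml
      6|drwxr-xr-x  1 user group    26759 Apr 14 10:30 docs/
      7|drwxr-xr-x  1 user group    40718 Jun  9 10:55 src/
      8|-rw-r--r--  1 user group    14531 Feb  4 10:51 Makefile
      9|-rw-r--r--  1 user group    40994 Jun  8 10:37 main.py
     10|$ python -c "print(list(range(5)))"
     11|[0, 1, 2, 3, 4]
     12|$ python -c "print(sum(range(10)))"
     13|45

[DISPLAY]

                                                
         ┏━━━━━━━━━━━━━━━━━━━━━━━━━━━━┓         
         ┃ Terminal                   ┃         
         ┠────────────────────────────┨         
         ┃$ ls -la                    ┃         
         ┃-rw-r--r--  1 user group    ┃         
         ┃drwxr-xr-x  1 user group    ┃         
         ┃-rw-r--r--  1 user group    ┃         
     ┏━━━┃-rw-r--r--  1 user group    ┃         
     ┃ Mi┃drwxr-xr-x  1 user group    ┃         
     ┠───┃drwxr-xr-x  1 user group    ┃         
     ┃■■■┃-rw-r--r--  1 user group    ┃         
     ┃■■■┃-rw-r--r--  1 user group    ┃         
     ┃■■■┃$ python -c "print(list(rang┃         


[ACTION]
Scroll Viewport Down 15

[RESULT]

         ┃drwxr-xr-x  1 user group    ┃         
         ┃-rw-r--r--  1 user group    ┃         
     ┏━━━┃-rw-r--r--  1 user group    ┃         
     ┃ Mi┃drwxr-xr-x  1 user group    ┃         
     ┠───┃drwxr-xr-x  1 user group    ┃         
     ┃■■■┃-rw-r--r--  1 user group    ┃         
     ┃■■■┃-rw-r--r--  1 user group    ┃         
     ┃■■■┃$ python -c "print(list(rang┃         
     ┃■■■┃[0, 1, 2, 3, 4]             ┃         
     ┃■■■┃$ python -c "print(sum(range┃         
     ┃■■■┃45                          ┃         
     ┃■■■┗━━━━━━━━━━━━━━━━━━━━━━━━━━━━┛         
     ┃■■■■■■■■■■        ┃                       
     ┗━━━━━━━━━━━━━━━━━━┛                       


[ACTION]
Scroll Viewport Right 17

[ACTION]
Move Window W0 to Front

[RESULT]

         ┃drwxr-xr-x  1 user group    ┃         
         ┃-rw-r--r--  1 user group    ┃         
     ┏━━━━━━━━━━━━━━━━━━┓ser group    ┃         
     ┃ Minesweeper      ┃ser group    ┃         
     ┠──────────────────┨ser group    ┃         
     ┃■■■■■■■■■■        ┃ser group    ┃         
     ┃■■■■■■■■■■        ┃ser group    ┃         
     ┃■■■■■■■■■■        ┃int(list(rang┃         
     ┃■■■■■■■■■■        ┃             ┃         
     ┃■■■■■■■■■■        ┃int(sum(range┃         
     ┃■■■■■■■■■■        ┃             ┃         
     ┃■■■■■■■■■■        ┃━━━━━━━━━━━━━┛         
     ┃■■■■■■■■■■        ┃                       
     ┗━━━━━━━━━━━━━━━━━━┛                       
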